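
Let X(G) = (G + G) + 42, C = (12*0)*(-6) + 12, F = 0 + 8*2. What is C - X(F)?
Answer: -62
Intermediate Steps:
F = 16 (F = 0 + 16 = 16)
C = 12 (C = 0*(-6) + 12 = 0 + 12 = 12)
X(G) = 42 + 2*G (X(G) = 2*G + 42 = 42 + 2*G)
C - X(F) = 12 - (42 + 2*16) = 12 - (42 + 32) = 12 - 1*74 = 12 - 74 = -62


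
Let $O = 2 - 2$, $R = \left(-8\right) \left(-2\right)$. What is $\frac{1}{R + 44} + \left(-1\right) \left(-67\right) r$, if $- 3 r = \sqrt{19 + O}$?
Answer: $\frac{1}{60} - \frac{67 \sqrt{19}}{3} \approx -97.332$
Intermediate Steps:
$R = 16$
$O = 0$ ($O = 2 - 2 = 0$)
$r = - \frac{\sqrt{19}}{3}$ ($r = - \frac{\sqrt{19 + 0}}{3} = - \frac{\sqrt{19}}{3} \approx -1.453$)
$\frac{1}{R + 44} + \left(-1\right) \left(-67\right) r = \frac{1}{16 + 44} + \left(-1\right) \left(-67\right) \left(- \frac{\sqrt{19}}{3}\right) = \frac{1}{60} + 67 \left(- \frac{\sqrt{19}}{3}\right) = \frac{1}{60} - \frac{67 \sqrt{19}}{3}$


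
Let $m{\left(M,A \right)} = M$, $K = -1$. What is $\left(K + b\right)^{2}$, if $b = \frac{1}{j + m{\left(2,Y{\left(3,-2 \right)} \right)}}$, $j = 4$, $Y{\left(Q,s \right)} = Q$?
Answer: $\frac{25}{36} \approx 0.69444$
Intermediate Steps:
$b = \frac{1}{6}$ ($b = \frac{1}{4 + 2} = \frac{1}{6} \approx 0.16667$)
$\left(K + b\right)^{2} = \left(-1 + \frac{1}{6}\right)^{2} = \left(- \frac{5}{6}\right)^{2} = \frac{25}{36}$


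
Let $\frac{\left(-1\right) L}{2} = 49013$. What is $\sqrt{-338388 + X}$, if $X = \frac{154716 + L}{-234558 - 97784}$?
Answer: $\frac{7 i \sqrt{190690720335847}}{166171} \approx 581.71 i$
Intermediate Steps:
$L = -98026$ ($L = \left(-2\right) 49013 = -98026$)
$X = - \frac{28345}{166171}$ ($X = \frac{154716 - 98026}{-234558 - 97784} = \frac{56690}{-332342} = 56690 \left(- \frac{1}{332342}\right) = - \frac{28345}{166171} \approx -0.17058$)
$\sqrt{-338388 + X} = \sqrt{-338388 - \frac{28345}{166171}} = \sqrt{- \frac{56230300693}{166171}} = \frac{7 i \sqrt{190690720335847}}{166171}$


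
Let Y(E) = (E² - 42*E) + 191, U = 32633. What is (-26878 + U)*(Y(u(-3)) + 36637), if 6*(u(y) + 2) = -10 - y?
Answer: 7659657535/36 ≈ 2.1277e+8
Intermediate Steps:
u(y) = -11/3 - y/6 (u(y) = -2 + (-10 - y)/6 = -2 + (-5/3 - y/6) = -11/3 - y/6)
Y(E) = 191 + E² - 42*E
(-26878 + U)*(Y(u(-3)) + 36637) = (-26878 + 32633)*((191 + (-11/3 - ⅙*(-3))² - 42*(-11/3 - ⅙*(-3))) + 36637) = 5755*((191 + (-11/3 + ½)² - 42*(-11/3 + ½)) + 36637) = 5755*((191 + (-19/6)² - 42*(-19/6)) + 36637) = 5755*((191 + 361/36 + 133) + 36637) = 5755*(12025/36 + 36637) = 5755*(1330957/36) = 7659657535/36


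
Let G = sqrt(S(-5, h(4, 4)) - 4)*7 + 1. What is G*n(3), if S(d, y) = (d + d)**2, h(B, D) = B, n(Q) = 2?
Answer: 2 + 56*sqrt(6) ≈ 139.17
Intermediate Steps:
S(d, y) = 4*d**2 (S(d, y) = (2*d)**2 = 4*d**2)
G = 1 + 28*sqrt(6) (G = sqrt(4*(-5)**2 - 4)*7 + 1 = sqrt(4*25 - 4)*7 + 1 = sqrt(100 - 4)*7 + 1 = sqrt(96)*7 + 1 = (4*sqrt(6))*7 + 1 = 28*sqrt(6) + 1 = 1 + 28*sqrt(6) ≈ 69.586)
G*n(3) = (1 + 28*sqrt(6))*2 = 2 + 56*sqrt(6)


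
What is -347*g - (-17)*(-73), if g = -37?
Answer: 11598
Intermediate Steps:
-347*g - (-17)*(-73) = -347*(-37) - (-17)*(-73) = 12839 - 1*1241 = 12839 - 1241 = 11598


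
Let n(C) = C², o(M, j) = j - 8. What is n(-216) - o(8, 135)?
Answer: 46529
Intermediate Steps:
o(M, j) = -8 + j
n(-216) - o(8, 135) = (-216)² - (-8 + 135) = 46656 - 1*127 = 46656 - 127 = 46529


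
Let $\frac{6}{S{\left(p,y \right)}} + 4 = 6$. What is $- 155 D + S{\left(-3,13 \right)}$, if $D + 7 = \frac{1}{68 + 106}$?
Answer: $\frac{189157}{174} \approx 1087.1$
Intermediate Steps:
$D = - \frac{1217}{174}$ ($D = -7 + \frac{1}{68 + 106} = -7 + \frac{1}{174} = - \frac{1217}{174} \approx -6.9943$)
$S{\left(p,y \right)} = 3$ ($S{\left(p,y \right)} = \frac{6}{-4 + 6} = \frac{6}{2} = 6 \cdot \frac{1}{2} = 3$)
$- 155 D + S{\left(-3,13 \right)} = \left(-155\right) \left(- \frac{1217}{174}\right) + 3 = \frac{188635}{174} + 3 = \frac{189157}{174}$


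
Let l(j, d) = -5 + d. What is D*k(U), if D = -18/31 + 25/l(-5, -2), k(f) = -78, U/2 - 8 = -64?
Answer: 70278/217 ≈ 323.86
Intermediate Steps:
U = -112 (U = 16 + 2*(-64) = 16 - 128 = -112)
D = -901/217 (D = -18/31 + 25/(-5 - 2) = -18*1/31 + 25/(-7) = -18/31 + 25*(-⅐) = -18/31 - 25/7 = -901/217 ≈ -4.1521)
D*k(U) = -901/217*(-78) = 70278/217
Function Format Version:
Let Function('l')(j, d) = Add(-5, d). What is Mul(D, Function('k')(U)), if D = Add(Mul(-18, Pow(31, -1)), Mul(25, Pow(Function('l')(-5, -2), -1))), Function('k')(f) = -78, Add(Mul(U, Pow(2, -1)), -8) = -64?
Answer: Rational(70278, 217) ≈ 323.86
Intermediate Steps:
U = -112 (U = Add(16, Mul(2, -64)) = Add(16, -128) = -112)
D = Rational(-901, 217) (D = Add(Mul(-18, Pow(31, -1)), Mul(25, Pow(Add(-5, -2), -1))) = Add(Mul(-18, Rational(1, 31)), Mul(25, Pow(-7, -1))) = Add(Rational(-18, 31), Mul(25, Rational(-1, 7))) = Add(Rational(-18, 31), Rational(-25, 7)) = Rational(-901, 217) ≈ -4.1521)
Mul(D, Function('k')(U)) = Mul(Rational(-901, 217), -78) = Rational(70278, 217)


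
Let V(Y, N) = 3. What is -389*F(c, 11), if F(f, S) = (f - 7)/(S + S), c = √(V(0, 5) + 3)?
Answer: 2723/22 - 389*√6/22 ≈ 80.461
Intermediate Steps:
c = √6 (c = √(3 + 3) = √6 ≈ 2.4495)
F(f, S) = (-7 + f)/(2*S) (F(f, S) = (-7 + f)/((2*S)) = (-7 + f)*(1/(2*S)) = (-7 + f)/(2*S))
-389*F(c, 11) = -389*(-7 + √6)/(2*11) = -389*(-7/22 + √6/22) = 2723/22 - 389*√6/22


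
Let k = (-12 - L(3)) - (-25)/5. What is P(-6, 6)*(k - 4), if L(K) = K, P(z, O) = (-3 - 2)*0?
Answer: 0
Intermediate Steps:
P(z, O) = 0 (P(z, O) = -5*0 = 0)
k = -10 (k = (-12 - 1*3) - (-25)/5 = (-12 - 3) - (-25)/5 = -15 - 1*(-5) = -15 + 5 = -10)
P(-6, 6)*(k - 4) = 0*(-10 - 4) = 0*(-14) = 0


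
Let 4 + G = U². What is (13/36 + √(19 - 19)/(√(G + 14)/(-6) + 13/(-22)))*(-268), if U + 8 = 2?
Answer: -871/9 ≈ -96.778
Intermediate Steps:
U = -6 (U = -8 + 2 = -6)
G = 32 (G = -4 + (-6)² = -4 + 36 = 32)
(13/36 + √(19 - 19)/(√(G + 14)/(-6) + 13/(-22)))*(-268) = (13/36 + √(19 - 19)/(√(32 + 14)/(-6) + 13/(-22)))*(-268) = (13*(1/36) + √0/(√46*(-⅙) + 13*(-1/22)))*(-268) = (13/36 + 0/(-√46/6 - 13/22))*(-268) = (13/36 + 0/(-13/22 - √46/6))*(-268) = (13/36 + 0)*(-268) = (13/36)*(-268) = -871/9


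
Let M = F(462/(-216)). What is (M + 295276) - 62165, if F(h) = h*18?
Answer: 466145/2 ≈ 2.3307e+5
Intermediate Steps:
F(h) = 18*h
M = -77/2 (M = 18*(462/(-216)) = 18*(462*(-1/216)) = 18*(-77/36) = -77/2 ≈ -38.500)
(M + 295276) - 62165 = (-77/2 + 295276) - 62165 = 590475/2 - 62165 = 466145/2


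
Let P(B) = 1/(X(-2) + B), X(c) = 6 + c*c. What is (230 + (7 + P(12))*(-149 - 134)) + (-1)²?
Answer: -38783/22 ≈ -1762.9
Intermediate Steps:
X(c) = 6 + c²
P(B) = 1/(10 + B) (P(B) = 1/((6 + (-2)²) + B) = 1/((6 + 4) + B) = 1/(10 + B))
(230 + (7 + P(12))*(-149 - 134)) + (-1)² = (230 + (7 + 1/(10 + 12))*(-149 - 134)) + (-1)² = (230 + (7 + 1/22)*(-283)) + 1 = (230 + (155/22)*(-283)) + 1 = (230 - 43865/22) + 1 = -38805/22 + 1 = -38783/22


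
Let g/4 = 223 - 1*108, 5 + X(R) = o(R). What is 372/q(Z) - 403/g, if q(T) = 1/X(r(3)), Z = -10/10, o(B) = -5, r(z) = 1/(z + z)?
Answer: -1711603/460 ≈ -3720.9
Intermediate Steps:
r(z) = 1/(2*z)
X(R) = -10 (X(R) = -5 - 5 = -10)
g = 460 (g = 4*(223 - 1*108) = 4*(223 - 108) = 4*115 = 460)
Z = -1 (Z = -10*1/10 = -1)
q(T) = -1/10 (q(T) = 1/(-10) = -1/10)
372/q(Z) - 403/g = 372/(-1/10) - 403/460 = 372*(-10) - 403*1/460 = -3720 - 403/460 = -1711603/460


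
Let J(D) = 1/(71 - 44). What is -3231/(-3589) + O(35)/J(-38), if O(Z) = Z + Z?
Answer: 6786441/3589 ≈ 1890.9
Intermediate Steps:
O(Z) = 2*Z
J(D) = 1/27
-3231/(-3589) + O(35)/J(-38) = -3231/(-3589) + (2*35)/(1/27) = -3231*(-1/3589) + 70*27 = 3231/3589 + 1890 = 6786441/3589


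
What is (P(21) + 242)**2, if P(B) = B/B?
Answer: 59049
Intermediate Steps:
P(B) = 1
(P(21) + 242)**2 = (1 + 242)**2 = 243**2 = 59049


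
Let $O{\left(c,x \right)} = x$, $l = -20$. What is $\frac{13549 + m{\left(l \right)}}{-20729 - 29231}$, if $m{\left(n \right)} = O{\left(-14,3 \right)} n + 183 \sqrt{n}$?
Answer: $- \frac{13489}{49960} - \frac{183 i \sqrt{5}}{24980} \approx -0.27 - 0.016381 i$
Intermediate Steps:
$m{\left(n \right)} = 3 n + 183 \sqrt{n}$
$\frac{13549 + m{\left(l \right)}}{-20729 - 29231} = \frac{13549 + \left(3 \left(-20\right) + 183 \sqrt{-20}\right)}{-20729 - 29231} = \frac{13549 - \left(60 - 183 \cdot 2 i \sqrt{5}\right)}{-49960} = \left(13549 - \left(60 - 366 i \sqrt{5}\right)\right) \left(- \frac{1}{49960}\right) = \left(13489 + 366 i \sqrt{5}\right) \left(- \frac{1}{49960}\right) = - \frac{13489}{49960} - \frac{183 i \sqrt{5}}{24980}$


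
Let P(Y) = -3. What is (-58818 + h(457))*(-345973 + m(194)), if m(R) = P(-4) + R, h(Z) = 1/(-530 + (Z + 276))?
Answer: 4128655406446/203 ≈ 2.0338e+10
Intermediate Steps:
h(Z) = 1/(-254 + Z) (h(Z) = 1/(-530 + (276 + Z)) = 1/(-254 + Z))
m(R) = -3 + R
(-58818 + h(457))*(-345973 + m(194)) = (-58818 + 1/(-254 + 457))*(-345973 + (-3 + 194)) = (-58818 + 1/203)*(-345973 + 191) = (-58818 + 1/203)*(-345782) = -11940053/203*(-345782) = 4128655406446/203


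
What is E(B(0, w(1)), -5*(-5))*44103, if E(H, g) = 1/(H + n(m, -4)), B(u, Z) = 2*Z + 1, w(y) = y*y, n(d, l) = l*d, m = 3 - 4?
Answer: 44103/7 ≈ 6300.4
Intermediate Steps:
m = -1
n(d, l) = d*l
w(y) = y**2
B(u, Z) = 1 + 2*Z
E(H, g) = 1/(4 + H) (E(H, g) = 1/(H - 1*(-4)) = 1/(H + 4) = 1/(4 + H))
E(B(0, w(1)), -5*(-5))*44103 = 44103/(4 + (1 + 2*1**2)) = 44103/(4 + (1 + 2*1)) = 44103/(4 + (1 + 2)) = 44103/(4 + 3) = 44103/7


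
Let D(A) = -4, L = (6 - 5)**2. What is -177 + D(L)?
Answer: -181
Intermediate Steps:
L = 1 (L = 1**2 = 1)
-177 + D(L) = -177 - 4 = -181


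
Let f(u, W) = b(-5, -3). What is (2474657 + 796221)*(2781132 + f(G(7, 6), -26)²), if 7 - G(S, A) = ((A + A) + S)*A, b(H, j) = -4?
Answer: 9096795807944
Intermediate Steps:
G(S, A) = 7 - A*(S + 2*A) (G(S, A) = 7 - ((A + A) + S)*A = 7 - (2*A + S)*A = 7 - (S + 2*A)*A = 7 - A*(S + 2*A))
f(u, W) = -4
(2474657 + 796221)*(2781132 + f(G(7, 6), -26)²) = (2474657 + 796221)*(2781132 + (-4)²) = 3270878*(2781132 + 16) = 3270878*2781148 = 9096795807944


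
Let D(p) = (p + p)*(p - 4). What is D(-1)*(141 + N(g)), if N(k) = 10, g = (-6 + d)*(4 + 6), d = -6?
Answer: 1510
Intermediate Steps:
D(p) = 2*p*(-4 + p) (D(p) = (2*p)*(-4 + p) = 2*p*(-4 + p))
g = -120 (g = (-6 - 6)*(4 + 6) = -12*10 = -120)
D(-1)*(141 + N(g)) = (2*(-1)*(-4 - 1))*(141 + 10) = (2*(-1)*(-5))*151 = 10*151 = 1510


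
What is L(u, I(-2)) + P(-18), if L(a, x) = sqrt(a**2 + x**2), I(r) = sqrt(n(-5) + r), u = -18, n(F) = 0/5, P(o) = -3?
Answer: -3 + sqrt(322) ≈ 14.944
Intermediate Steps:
n(F) = 0 (n(F) = 0*(1/5) = 0)
I(r) = sqrt(r) (I(r) = sqrt(0 + r) = sqrt(r))
L(u, I(-2)) + P(-18) = sqrt((-18)**2 + (sqrt(-2))**2) - 3 = sqrt(324 + (I*sqrt(2))**2) - 3 = sqrt(324 - 2) - 3 = sqrt(322) - 3 = -3 + sqrt(322)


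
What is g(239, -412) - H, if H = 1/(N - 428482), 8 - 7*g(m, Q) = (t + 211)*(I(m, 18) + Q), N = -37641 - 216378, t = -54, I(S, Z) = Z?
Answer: 6031943839/682501 ≈ 8838.0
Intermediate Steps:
N = -254019
g(m, Q) = -2818/7 - 157*Q/7 (g(m, Q) = 8/7 - (-54 + 211)*(18 + Q)/7 = 8/7 - 157*(18 + Q)/7 = 8/7 - (2826 + 157*Q)/7 = 8/7 + (-2826/7 - 157*Q/7) = -2818/7 - 157*Q/7)
H = -1/682501 (H = 1/(-254019 - 428482) = 1/(-682501) = -1/682501 ≈ -1.4652e-6)
g(239, -412) - H = (-2818/7 - 157/7*(-412)) - 1*(-1/682501) = (-2818/7 + 64684/7) + 1/682501 = 8838 + 1/682501 = 6031943839/682501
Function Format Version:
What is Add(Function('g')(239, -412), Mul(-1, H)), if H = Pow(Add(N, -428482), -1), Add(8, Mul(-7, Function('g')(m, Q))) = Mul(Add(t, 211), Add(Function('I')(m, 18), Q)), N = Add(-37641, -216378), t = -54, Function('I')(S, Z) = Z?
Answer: Rational(6031943839, 682501) ≈ 8838.0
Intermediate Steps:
N = -254019
Function('g')(m, Q) = Add(Rational(-2818, 7), Mul(Rational(-157, 7), Q)) (Function('g')(m, Q) = Add(Rational(8, 7), Mul(Rational(-1, 7), Mul(Add(-54, 211), Add(18, Q)))) = Add(Rational(8, 7), Mul(Rational(-1, 7), Mul(157, Add(18, Q)))) = Add(Rational(8, 7), Mul(Rational(-1, 7), Add(2826, Mul(157, Q)))) = Add(Rational(8, 7), Add(Rational(-2826, 7), Mul(Rational(-157, 7), Q))) = Add(Rational(-2818, 7), Mul(Rational(-157, 7), Q)))
H = Rational(-1, 682501) (H = Pow(Add(-254019, -428482), -1) = Pow(-682501, -1) = Rational(-1, 682501) ≈ -1.4652e-6)
Add(Function('g')(239, -412), Mul(-1, H)) = Add(Add(Rational(-2818, 7), Mul(Rational(-157, 7), -412)), Mul(-1, Rational(-1, 682501))) = Add(Add(Rational(-2818, 7), Rational(64684, 7)), Rational(1, 682501)) = Add(8838, Rational(1, 682501)) = Rational(6031943839, 682501)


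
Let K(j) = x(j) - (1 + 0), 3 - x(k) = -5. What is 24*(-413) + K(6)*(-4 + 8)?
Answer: -9884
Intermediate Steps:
x(k) = 8 (x(k) = 3 - 1*(-5) = 3 + 5 = 8)
K(j) = 7 (K(j) = 8 - (1 + 0) = 8 - 1*1 = 8 - 1 = 7)
24*(-413) + K(6)*(-4 + 8) = 24*(-413) + 7*(-4 + 8) = -9912 + 7*4 = -9912 + 28 = -9884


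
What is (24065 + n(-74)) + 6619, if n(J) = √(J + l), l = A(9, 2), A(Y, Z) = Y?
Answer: 30684 + I*√65 ≈ 30684.0 + 8.0623*I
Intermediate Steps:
l = 9
n(J) = √(9 + J) (n(J) = √(J + 9) = √(9 + J))
(24065 + n(-74)) + 6619 = (24065 + √(9 - 74)) + 6619 = (24065 + √(-65)) + 6619 = (24065 + I*√65) + 6619 = 30684 + I*√65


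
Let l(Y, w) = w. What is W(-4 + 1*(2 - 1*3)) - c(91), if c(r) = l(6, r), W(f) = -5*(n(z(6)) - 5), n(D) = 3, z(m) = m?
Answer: -81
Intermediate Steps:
W(f) = 10 (W(f) = -5*(3 - 5) = -5*(-2) = 10)
c(r) = r
W(-4 + 1*(2 - 1*3)) - c(91) = 10 - 1*91 = 10 - 91 = -81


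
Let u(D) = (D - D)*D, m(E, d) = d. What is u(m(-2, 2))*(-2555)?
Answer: 0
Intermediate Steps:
u(D) = 0 (u(D) = 0*D = 0)
u(m(-2, 2))*(-2555) = 0*(-2555) = 0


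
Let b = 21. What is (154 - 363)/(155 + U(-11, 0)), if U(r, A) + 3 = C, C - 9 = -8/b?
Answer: -4389/3373 ≈ -1.3012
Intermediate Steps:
C = 181/21 (C = 9 - 8/21 = 181/21 ≈ 8.6190)
U(r, A) = 118/21 (U(r, A) = -3 + 181/21 = 118/21)
(154 - 363)/(155 + U(-11, 0)) = (154 - 363)/(155 + 118/21) = -209/3373/21 = -209*21/3373 = -4389/3373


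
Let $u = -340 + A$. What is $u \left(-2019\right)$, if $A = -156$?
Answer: $1001424$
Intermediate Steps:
$u = -496$ ($u = -340 - 156 = -496$)
$u \left(-2019\right) = \left(-496\right) \left(-2019\right) = 1001424$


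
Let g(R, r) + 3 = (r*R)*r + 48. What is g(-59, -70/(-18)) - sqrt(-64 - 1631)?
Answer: -68630/81 - I*sqrt(1695) ≈ -847.28 - 41.17*I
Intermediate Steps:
g(R, r) = 45 + R*r**2 (g(R, r) = -3 + ((r*R)*r + 48) = -3 + ((R*r)*r + 48) = -3 + (R*r**2 + 48) = -3 + (48 + R*r**2) = 45 + R*r**2)
g(-59, -70/(-18)) - sqrt(-64 - 1631) = (45 - 59*(-70/(-18))**2) - sqrt(-64 - 1631) = (45 - 59*(-70*(-1/18))**2) - sqrt(-1695) = (45 - 59*(35/9)**2) - I*sqrt(1695) = (45 - 59*1225/81) - I*sqrt(1695) = (45 - 72275/81) - I*sqrt(1695) = -68630/81 - I*sqrt(1695)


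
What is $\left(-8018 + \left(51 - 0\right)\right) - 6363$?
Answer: $-14330$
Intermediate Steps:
$\left(-8018 + \left(51 - 0\right)\right) - 6363 = \left(-8018 + \left(51 + 0\right)\right) - 6363 = \left(-8018 + 51\right) - 6363 = -7967 - 6363 = -14330$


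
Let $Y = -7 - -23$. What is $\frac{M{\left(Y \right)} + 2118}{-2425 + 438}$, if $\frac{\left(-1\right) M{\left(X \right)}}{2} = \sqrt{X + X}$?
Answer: $- \frac{2118}{1987} + \frac{8 \sqrt{2}}{1987} \approx -1.0602$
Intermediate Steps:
$Y = 16$ ($Y = -7 + 23 = 16$)
$M{\left(X \right)} = - 2 \sqrt{2} \sqrt{X}$ ($M{\left(X \right)} = - 2 \sqrt{X + X} = - 2 \sqrt{2 X} = - 2 \sqrt{2} \sqrt{X}$)
$\frac{M{\left(Y \right)} + 2118}{-2425 + 438} = \frac{- 2 \sqrt{2} \sqrt{16} + 2118}{-2425 + 438} = \frac{\left(-2\right) \sqrt{2} \cdot 4 + 2118}{-1987} = \left(- 8 \sqrt{2} + 2118\right) \left(- \frac{1}{1987}\right) = \left(2118 - 8 \sqrt{2}\right) \left(- \frac{1}{1987}\right) = - \frac{2118}{1987} + \frac{8 \sqrt{2}}{1987}$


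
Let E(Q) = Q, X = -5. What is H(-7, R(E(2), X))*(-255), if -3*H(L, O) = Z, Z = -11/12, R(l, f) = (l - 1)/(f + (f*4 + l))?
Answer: -935/12 ≈ -77.917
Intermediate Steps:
R(l, f) = (-1 + l)/(l + 5*f) (R(l, f) = (-1 + l)/(f + (4*f + l)) = (-1 + l)/(f + (l + 4*f)) = (-1 + l)/(l + 5*f))
Z = -11/12 (Z = -11*1/12 = -11/12 ≈ -0.91667)
H(L, O) = 11/36 (H(L, O) = -⅓*(-11/12) = 11/36)
H(-7, R(E(2), X))*(-255) = (11/36)*(-255) = -935/12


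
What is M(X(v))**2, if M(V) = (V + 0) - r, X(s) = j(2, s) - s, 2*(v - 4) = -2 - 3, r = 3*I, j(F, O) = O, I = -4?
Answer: 144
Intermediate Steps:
r = -12 (r = 3*(-4) = -12)
v = 3/2 (v = 4 + (-2 - 3)/2 = 4 + (1/2)*(-5) = 4 - 5/2 = 3/2 ≈ 1.5000)
X(s) = 0 (X(s) = s - s = 0)
M(V) = 12 + V (M(V) = (V + 0) - 1*(-12) = V + 12 = 12 + V)
M(X(v))**2 = (12 + 0)**2 = 12**2 = 144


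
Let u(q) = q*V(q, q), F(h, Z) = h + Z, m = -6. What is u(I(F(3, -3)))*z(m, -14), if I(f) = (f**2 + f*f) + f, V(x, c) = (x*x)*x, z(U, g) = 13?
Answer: 0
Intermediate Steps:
V(x, c) = x**3 (V(x, c) = x**2*x = x**3)
F(h, Z) = Z + h
I(f) = f + 2*f**2 (I(f) = (f**2 + f**2) + f = 2*f**2 + f = f + 2*f**2)
u(q) = q**4 (u(q) = q*q**3 = q**4)
u(I(F(3, -3)))*z(m, -14) = ((-3 + 3)*(1 + 2*(-3 + 3)))**4*13 = (0*(1 + 2*0))**4*13 = (0*(1 + 0))**4*13 = (0*1)**4*13 = 0**4*13 = 0*13 = 0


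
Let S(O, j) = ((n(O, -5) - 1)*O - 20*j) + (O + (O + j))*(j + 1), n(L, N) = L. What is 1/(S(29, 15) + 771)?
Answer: 1/2451 ≈ 0.00040800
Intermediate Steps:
S(O, j) = -20*j + O*(-1 + O) + (1 + j)*(j + 2*O) (S(O, j) = ((O - 1)*O - 20*j) + (O + (O + j))*(j + 1) = ((-1 + O)*O - 20*j) + (j + 2*O)*(1 + j) = (O*(-1 + O) - 20*j) + (1 + j)*(j + 2*O) = (-20*j + O*(-1 + O)) + (1 + j)*(j + 2*O) = -20*j + O*(-1 + O) + (1 + j)*(j + 2*O))
1/(S(29, 15) + 771) = 1/((29 + 29² + 15² - 19*15 + 2*29*15) + 771) = 1/((29 + 841 + 225 - 285 + 870) + 771) = 1/(1680 + 771) = 1/2451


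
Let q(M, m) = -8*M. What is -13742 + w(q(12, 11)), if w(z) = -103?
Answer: -13845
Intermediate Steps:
-13742 + w(q(12, 11)) = -13742 - 103 = -13845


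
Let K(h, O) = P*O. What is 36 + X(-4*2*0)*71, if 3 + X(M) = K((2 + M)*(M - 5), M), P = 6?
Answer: -177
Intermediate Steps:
K(h, O) = 6*O
X(M) = -3 + 6*M
36 + X(-4*2*0)*71 = 36 + (-3 + 6*(-4*2*0))*71 = 36 + (-3 + 6*(-8*0))*71 = 36 + (-3 + 6*0)*71 = 36 + (-3 + 0)*71 = 36 - 3*71 = 36 - 213 = -177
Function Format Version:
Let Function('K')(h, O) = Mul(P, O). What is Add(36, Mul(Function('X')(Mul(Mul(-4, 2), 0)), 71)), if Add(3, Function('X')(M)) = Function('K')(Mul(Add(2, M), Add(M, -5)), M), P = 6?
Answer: -177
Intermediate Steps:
Function('K')(h, O) = Mul(6, O)
Function('X')(M) = Add(-3, Mul(6, M))
Add(36, Mul(Function('X')(Mul(Mul(-4, 2), 0)), 71)) = Add(36, Mul(Add(-3, Mul(6, Mul(Mul(-4, 2), 0))), 71)) = Add(36, Mul(Add(-3, Mul(6, Mul(-8, 0))), 71)) = Add(36, Mul(Add(-3, Mul(6, 0)), 71)) = Add(36, Mul(Add(-3, 0), 71)) = Add(36, Mul(-3, 71)) = Add(36, -213) = -177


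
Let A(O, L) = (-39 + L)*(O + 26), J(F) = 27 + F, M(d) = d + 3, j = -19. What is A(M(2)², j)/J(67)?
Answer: -1479/47 ≈ -31.468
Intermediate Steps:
M(d) = 3 + d
A(O, L) = (-39 + L)*(26 + O)
A(M(2)², j)/J(67) = (-1014 - 39*(3 + 2)² + 26*(-19) - 19*(3 + 2)²)/(27 + 67) = (-1014 - 39*5² - 494 - 19*5²)/94 = (-1014 - 39*25 - 494 - 19*25)*(1/94) = (-1014 - 975 - 494 - 475)*(1/94) = -2958*1/94 = -1479/47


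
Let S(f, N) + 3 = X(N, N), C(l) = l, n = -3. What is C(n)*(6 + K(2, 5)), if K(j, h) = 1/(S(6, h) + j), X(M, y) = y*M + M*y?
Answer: -885/49 ≈ -18.061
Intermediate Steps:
X(M, y) = 2*M*y (X(M, y) = M*y + M*y = 2*M*y)
S(f, N) = -3 + 2*N² (S(f, N) = -3 + 2*N*N = -3 + 2*N²)
K(j, h) = 1/(-3 + j + 2*h²) (K(j, h) = 1/((-3 + 2*h²) + j) = 1/(-3 + j + 2*h²))
C(n)*(6 + K(2, 5)) = -3*(6 + 1/(-3 + 2 + 2*5²)) = -3*(6 + 1/(-3 + 2 + 2*25)) = -3*(6 + 1/(-3 + 2 + 50)) = -3*(6 + 1/49) = -3*295/49 = -885/49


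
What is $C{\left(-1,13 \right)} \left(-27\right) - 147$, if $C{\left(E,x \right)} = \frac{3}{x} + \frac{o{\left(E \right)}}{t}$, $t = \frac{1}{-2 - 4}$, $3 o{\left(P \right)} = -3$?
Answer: $- \frac{4098}{13} \approx -315.23$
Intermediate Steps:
$o{\left(P \right)} = -1$ ($o{\left(P \right)} = \frac{1}{3} \left(-3\right) = -1$)
$t = - \frac{1}{6}$ ($t = \frac{1}{-6} = - \frac{1}{6} \approx -0.16667$)
$C{\left(E,x \right)} = 6 + \frac{3}{x}$ ($C{\left(E,x \right)} = \frac{3}{x} - \frac{1}{- \frac{1}{6}} = \frac{3}{x} - -6 = \frac{3}{x} + 6 = 6 + \frac{3}{x}$)
$C{\left(-1,13 \right)} \left(-27\right) - 147 = \left(6 + \frac{3}{13}\right) \left(-27\right) - 147 = \frac{81}{13} \left(-27\right) - 147 = - \frac{2187}{13} - 147 = - \frac{4098}{13}$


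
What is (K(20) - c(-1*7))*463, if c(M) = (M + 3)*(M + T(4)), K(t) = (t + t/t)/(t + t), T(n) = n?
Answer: -212517/40 ≈ -5312.9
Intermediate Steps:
K(t) = (1 + t)/(2*t) (K(t) = (t + 1)/((2*t)) = (1 + t)*(1/(2*t)) = (1 + t)/(2*t))
c(M) = (3 + M)*(4 + M) (c(M) = (M + 3)*(M + 4) = (3 + M)*(4 + M))
(K(20) - c(-1*7))*463 = ((½)*(1 + 20)/20 - (12 + (-1*7)² + 7*(-1*7)))*463 = ((½)*(1/20)*21 - (12 + (-7)² + 7*(-7)))*463 = (21/40 - (12 + 49 - 49))*463 = (21/40 - 1*12)*463 = (21/40 - 12)*463 = -459/40*463 = -212517/40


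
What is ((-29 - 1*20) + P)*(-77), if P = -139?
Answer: 14476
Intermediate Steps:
((-29 - 1*20) + P)*(-77) = ((-29 - 1*20) - 139)*(-77) = ((-29 - 20) - 139)*(-77) = (-49 - 139)*(-77) = -188*(-77) = 14476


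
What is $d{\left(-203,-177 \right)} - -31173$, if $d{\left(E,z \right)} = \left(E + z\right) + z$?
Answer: $30616$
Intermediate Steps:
$d{\left(E,z \right)} = E + 2 z$
$d{\left(-203,-177 \right)} - -31173 = \left(-203 + 2 \left(-177\right)\right) - -31173 = \left(-203 - 354\right) + 31173 = -557 + 31173 = 30616$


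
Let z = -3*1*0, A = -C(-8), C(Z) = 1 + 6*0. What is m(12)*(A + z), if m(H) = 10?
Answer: -10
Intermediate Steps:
C(Z) = 1 (C(Z) = 1 + 0 = 1)
A = -1 (A = -1*1 = -1)
z = 0 (z = -3*0 = 0)
m(12)*(A + z) = 10*(-1 + 0) = 10*(-1) = -10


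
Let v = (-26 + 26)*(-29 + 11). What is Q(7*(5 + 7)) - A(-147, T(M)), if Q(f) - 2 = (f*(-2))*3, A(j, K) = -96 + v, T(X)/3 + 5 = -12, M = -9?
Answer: -406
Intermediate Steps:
v = 0 (v = 0*(-18) = 0)
T(X) = -51 (T(X) = -15 + 3*(-12) = -15 - 36 = -51)
A(j, K) = -96 (A(j, K) = -96 + 0 = -96)
Q(f) = 2 - 6*f (Q(f) = 2 + (f*(-2))*3 = 2 - 2*f*3 = 2 - 6*f)
Q(7*(5 + 7)) - A(-147, T(M)) = (2 - 42*(5 + 7)) - 1*(-96) = (2 - 42*12) + 96 = (2 - 6*84) + 96 = (2 - 504) + 96 = -502 + 96 = -406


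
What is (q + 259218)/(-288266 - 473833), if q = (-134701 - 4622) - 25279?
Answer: -94616/762099 ≈ -0.12415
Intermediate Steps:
q = -164602 (q = -139323 - 25279 = -164602)
(q + 259218)/(-288266 - 473833) = (-164602 + 259218)/(-288266 - 473833) = 94616/(-762099) = 94616*(-1/762099) = -94616/762099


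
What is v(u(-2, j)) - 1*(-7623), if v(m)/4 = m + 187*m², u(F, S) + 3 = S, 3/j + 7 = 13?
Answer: 12288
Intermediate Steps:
j = ½ (j = 3/(-7 + 13) = 3/6 = 3*(⅙) = ½ ≈ 0.50000)
u(F, S) = -3 + S
v(m) = 4*m + 748*m² (v(m) = 4*(m + 187*m²) = 4*m + 748*m²)
v(u(-2, j)) - 1*(-7623) = 4*(-3 + ½)*(1 + 187*(-3 + ½)) - 1*(-7623) = 4*(-5/2)*(1 + 187*(-5/2)) + 7623 = 4*(-5/2)*(1 - 935/2) + 7623 = 4*(-5/2)*(-933/2) + 7623 = 4665 + 7623 = 12288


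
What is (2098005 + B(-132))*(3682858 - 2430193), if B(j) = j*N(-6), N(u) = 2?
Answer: 2627766729765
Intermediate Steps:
B(j) = 2*j (B(j) = j*2 = 2*j)
(2098005 + B(-132))*(3682858 - 2430193) = (2098005 + 2*(-132))*(3682858 - 2430193) = (2098005 - 264)*1252665 = 2097741*1252665 = 2627766729765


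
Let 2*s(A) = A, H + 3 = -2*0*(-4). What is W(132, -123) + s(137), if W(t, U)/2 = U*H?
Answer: 1613/2 ≈ 806.50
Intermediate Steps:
H = -3 (H = -3 - 2*0*(-4) = -3 + 0*(-4) = -3 + 0 = -3)
s(A) = A/2
W(t, U) = -6*U (W(t, U) = 2*(U*(-3)) = 2*(-3*U) = -6*U)
W(132, -123) + s(137) = -6*(-123) + (½)*137 = 738 + 137/2 = 1613/2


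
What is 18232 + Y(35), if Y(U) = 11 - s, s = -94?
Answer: 18337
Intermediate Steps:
Y(U) = 105 (Y(U) = 11 - 1*(-94) = 11 + 94 = 105)
18232 + Y(35) = 18232 + 105 = 18337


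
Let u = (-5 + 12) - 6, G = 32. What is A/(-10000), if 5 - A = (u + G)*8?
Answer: 259/10000 ≈ 0.025900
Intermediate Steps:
u = 1 (u = 7 - 6 = 1)
A = -259 (A = 5 - (1 + 32)*8 = 5 - 33*8 = 5 - 1*264 = 5 - 264 = -259)
A/(-10000) = -259/(-10000) = -259*(-1/10000) = 259/10000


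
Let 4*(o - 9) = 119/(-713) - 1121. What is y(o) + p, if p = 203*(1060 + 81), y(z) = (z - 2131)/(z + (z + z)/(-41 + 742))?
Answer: 31497757861273/135981993 ≈ 2.3163e+5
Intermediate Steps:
o = -193431/713 (o = 9 + (119/(-713) - 1121)/4 = 9 + (119*(-1/713) - 1121)/4 = 9 + (-119/713 - 1121)/4 = 9 + (1/4)*(-799392/713) = 9 - 199848/713 = -193431/713 ≈ -271.29)
y(z) = 701*(-2131 + z)/(703*z) (y(z) = (-2131 + z)/(z + (2*z)/701) = (-2131 + z)/(z + (2*z)*(1/701)) = (-2131 + z)/(z + 2*z/701) = (-2131 + z)/((703*z/701)) = (-2131 + z)*(701/(703*z)) = 701*(-2131 + z)/(703*z))
p = 231623 (p = 203*1141 = 231623)
y(o) + p = 701*(-2131 - 193431/713)/(703*(-193431/713)) + 231623 = (701/703)*(-713/193431)*(-1712834/713) + 231623 = 1200696634/135981993 + 231623 = 31497757861273/135981993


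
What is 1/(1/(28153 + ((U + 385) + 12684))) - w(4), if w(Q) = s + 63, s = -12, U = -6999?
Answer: 34172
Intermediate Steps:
w(Q) = 51 (w(Q) = -12 + 63 = 51)
1/(1/(28153 + ((U + 385) + 12684))) - w(4) = 1/(1/(28153 + ((-6999 + 385) + 12684))) - 1*51 = 1/(1/(28153 + (-6614 + 12684))) - 51 = 1/(1/(28153 + 6070)) - 51 = 1/(1/34223) - 51 = 34223 - 51 = 34172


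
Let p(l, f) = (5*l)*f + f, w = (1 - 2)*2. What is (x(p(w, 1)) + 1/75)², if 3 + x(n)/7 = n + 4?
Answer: 17631601/5625 ≈ 3134.5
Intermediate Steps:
w = -2 (w = -1*2 = -2)
p(l, f) = f + 5*f*l (p(l, f) = 5*f*l + f = f + 5*f*l)
x(n) = 7 + 7*n (x(n) = -21 + 7*(n + 4) = -21 + 7*(4 + n) = -21 + (28 + 7*n) = 7 + 7*n)
(x(p(w, 1)) + 1/75)² = ((7 + 7*(1*(1 + 5*(-2)))) + 1/75)² = ((7 + 7*(1*(1 - 10))) + 1/75)² = ((7 + 7*(1*(-9))) + 1/75)² = ((7 + 7*(-9)) + 1/75)² = ((7 - 63) + 1/75)² = (-56 + 1/75)² = (-4199/75)² = 17631601/5625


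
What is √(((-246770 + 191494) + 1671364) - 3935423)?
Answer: I*√2319335 ≈ 1522.9*I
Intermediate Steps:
√(((-246770 + 191494) + 1671364) - 3935423) = √((-55276 + 1671364) - 3935423) = √(1616088 - 3935423) = √(-2319335) = I*√2319335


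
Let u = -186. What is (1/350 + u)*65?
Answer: -846287/70 ≈ -12090.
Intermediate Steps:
(1/350 + u)*65 = (1/350 - 186)*65 = -65099/350*65 = -846287/70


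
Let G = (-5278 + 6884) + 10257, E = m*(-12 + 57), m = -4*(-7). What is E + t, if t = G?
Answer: 13123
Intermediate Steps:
m = 28
E = 1260 (E = 28*(-12 + 57) = 28*45 = 1260)
G = 11863 (G = 1606 + 10257 = 11863)
t = 11863
E + t = 1260 + 11863 = 13123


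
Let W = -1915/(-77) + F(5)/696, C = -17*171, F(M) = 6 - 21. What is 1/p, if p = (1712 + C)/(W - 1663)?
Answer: 29263937/21347480 ≈ 1.3708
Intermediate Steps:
F(M) = -15
C = -2907
W = 443895/17864 (W = -1915/(-77) - 15/696 = -1915*(-1/77) - 15*1/696 = 1915/77 - 5/232 = 443895/17864 ≈ 24.849)
p = 21347480/29263937 (p = (1712 - 2907)/(443895/17864 - 1663) = -1195/(-29263937/17864) = -1195*(-17864/29263937) = 21347480/29263937 ≈ 0.72948)
1/p = 1/(21347480/29263937) = 29263937/21347480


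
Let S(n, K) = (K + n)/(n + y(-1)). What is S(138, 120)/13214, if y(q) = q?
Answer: 129/905159 ≈ 0.00014252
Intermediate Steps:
S(n, K) = (K + n)/(-1 + n) (S(n, K) = (K + n)/(n - 1) = (K + n)/(-1 + n))
S(138, 120)/13214 = ((120 + 138)/(-1 + 138))/13214 = (258/137)*(1/13214) = 129/905159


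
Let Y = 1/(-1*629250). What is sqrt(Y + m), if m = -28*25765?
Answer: I*sqrt(11426010475975170)/125850 ≈ 849.36*I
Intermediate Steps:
m = -721420
Y = -1/629250 (Y = 1/(-629250) = -1/629250 ≈ -1.5892e-6)
sqrt(Y + m) = sqrt(-1/629250 - 721420) = sqrt(-453953535001/629250) = I*sqrt(11426010475975170)/125850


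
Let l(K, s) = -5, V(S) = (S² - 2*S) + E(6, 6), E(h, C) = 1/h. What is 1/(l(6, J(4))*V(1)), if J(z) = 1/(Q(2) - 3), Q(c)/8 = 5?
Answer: 6/25 ≈ 0.24000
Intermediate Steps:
Q(c) = 40 (Q(c) = 8*5 = 40)
V(S) = ⅙ + S² - 2*S (V(S) = (S² - 2*S) + 1/6 = (S² - 2*S) + ⅙ = ⅙ + S² - 2*S)
J(z) = 1/37 (J(z) = 1/(40 - 3) = 1/37)
1/(l(6, J(4))*V(1)) = 1/(-5*(⅙ + 1² - 2*1)) = 1/(-5*(⅙ + 1 - 2)) = 1/(-5*(-⅚)) = 1/(25/6) = 6/25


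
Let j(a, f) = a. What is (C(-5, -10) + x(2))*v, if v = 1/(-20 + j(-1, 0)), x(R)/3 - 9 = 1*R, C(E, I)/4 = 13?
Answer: -85/21 ≈ -4.0476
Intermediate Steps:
C(E, I) = 52 (C(E, I) = 4*13 = 52)
x(R) = 27 + 3*R (x(R) = 27 + 3*(1*R) = 27 + 3*R)
v = -1/21 (v = 1/(-20 - 1) = 1/(-21) = -1/21 ≈ -0.047619)
(C(-5, -10) + x(2))*v = (52 + (27 + 3*2))*(-1/21) = (52 + (27 + 6))*(-1/21) = (52 + 33)*(-1/21) = 85*(-1/21) = -85/21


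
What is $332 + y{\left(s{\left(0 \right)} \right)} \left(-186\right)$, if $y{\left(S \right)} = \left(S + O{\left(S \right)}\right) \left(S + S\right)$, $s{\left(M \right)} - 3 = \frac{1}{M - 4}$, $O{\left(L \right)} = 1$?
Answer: $- \frac{14017}{4} \approx -3504.3$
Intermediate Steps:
$s{\left(M \right)} = 3 + \frac{1}{-4 + M}$ ($s{\left(M \right)} = 3 + \frac{1}{M - 4} = 3 + \frac{1}{-4 + M}$)
$y{\left(S \right)} = 2 S \left(1 + S\right)$ ($y{\left(S \right)} = \left(S + 1\right) \left(S + S\right) = \left(1 + S\right) 2 S = 2 S \left(1 + S\right)$)
$332 + y{\left(s{\left(0 \right)} \right)} \left(-186\right) = 332 + 2 \frac{-11 + 3 \cdot 0}{-4 + 0} \left(1 + \frac{-11 + 3 \cdot 0}{-4 + 0}\right) \left(-186\right) = 332 + 2 \frac{-11 + 0}{-4} \left(1 + \frac{-11 + 0}{-4}\right) \left(-186\right) = 332 + 2 \left(\left(- \frac{1}{4}\right) \left(-11\right)\right) \left(1 - - \frac{11}{4}\right) \left(-186\right) = 332 + 2 \cdot \frac{11}{4} \left(1 + \frac{11}{4}\right) \left(-186\right) = 332 + 2 \cdot \frac{11}{4} \cdot \frac{15}{4} \left(-186\right) = 332 + \frac{165}{8} \left(-186\right) = 332 - \frac{15345}{4} = - \frac{14017}{4}$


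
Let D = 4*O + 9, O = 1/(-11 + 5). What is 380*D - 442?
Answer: 8174/3 ≈ 2724.7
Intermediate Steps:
O = -1/6 (O = 1/(-6) = -1/6 ≈ -0.16667)
D = 25/3 (D = 4*(-1/6) + 9 = -2/3 + 9 = 25/3 ≈ 8.3333)
380*D - 442 = 380*(25/3) - 442 = 9500/3 - 442 = 8174/3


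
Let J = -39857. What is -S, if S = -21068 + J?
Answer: 60925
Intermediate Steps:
S = -60925 (S = -21068 - 39857 = -60925)
-S = -1*(-60925) = 60925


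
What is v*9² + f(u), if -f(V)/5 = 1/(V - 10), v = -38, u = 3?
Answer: -21541/7 ≈ -3077.3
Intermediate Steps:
f(V) = -5/(-10 + V) (f(V) = -5/(V - 10) = -5/(-10 + V))
v*9² + f(u) = -38*9² - 5/(-10 + 3) = -38*81 - 5/(-7) = -3078 - 5*(-⅐) = -3078 + 5/7 = -21541/7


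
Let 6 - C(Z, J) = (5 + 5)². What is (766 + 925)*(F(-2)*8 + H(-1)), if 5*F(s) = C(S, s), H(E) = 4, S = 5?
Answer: -1237812/5 ≈ -2.4756e+5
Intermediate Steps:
C(Z, J) = -94 (C(Z, J) = 6 - (5 + 5)² = 6 - 1*10² = 6 - 1*100 = 6 - 100 = -94)
F(s) = -94/5 (F(s) = (⅕)*(-94) = -94/5)
(766 + 925)*(F(-2)*8 + H(-1)) = (766 + 925)*(-94/5*8 + 4) = 1691*(-752/5 + 4) = 1691*(-732/5) = -1237812/5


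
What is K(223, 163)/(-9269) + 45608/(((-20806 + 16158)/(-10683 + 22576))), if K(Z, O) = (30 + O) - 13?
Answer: -89779539671/769327 ≈ -1.1670e+5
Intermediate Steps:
K(Z, O) = 17 + O
K(223, 163)/(-9269) + 45608/(((-20806 + 16158)/(-10683 + 22576))) = (17 + 163)/(-9269) + 45608/(((-20806 + 16158)/(-10683 + 22576))) = 180*(-1/9269) + 45608/((-4648/11893)) = -180/9269 + 45608/((-4648*1/11893)) = -180/9269 + 45608/(-664/1699) = -180/9269 + 45608*(-1699/664) = -180/9269 - 9685999/83 = -89779539671/769327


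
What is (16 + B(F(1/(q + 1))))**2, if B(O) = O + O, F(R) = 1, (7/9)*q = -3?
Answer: 324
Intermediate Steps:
q = -27/7 (q = (9/7)*(-3) = -27/7 ≈ -3.8571)
B(O) = 2*O
(16 + B(F(1/(q + 1))))**2 = (16 + 2*1)**2 = (16 + 2)**2 = 18**2 = 324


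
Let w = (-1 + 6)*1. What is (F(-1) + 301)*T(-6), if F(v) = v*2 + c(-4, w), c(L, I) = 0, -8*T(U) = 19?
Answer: -5681/8 ≈ -710.13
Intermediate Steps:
w = 5 (w = 5*1 = 5)
T(U) = -19/8 (T(U) = -1/8*19 = -19/8)
F(v) = 2*v (F(v) = v*2 + 0 = 2*v + 0 = 2*v)
(F(-1) + 301)*T(-6) = (2*(-1) + 301)*(-19/8) = (-2 + 301)*(-19/8) = 299*(-19/8) = -5681/8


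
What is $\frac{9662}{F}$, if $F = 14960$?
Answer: $\frac{4831}{7480} \approx 0.64586$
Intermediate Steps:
$\frac{9662}{F} = \frac{9662}{14960} = 9662 \cdot \frac{1}{14960} = \frac{4831}{7480}$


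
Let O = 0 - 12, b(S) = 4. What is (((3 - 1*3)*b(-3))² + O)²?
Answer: 144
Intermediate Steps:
O = -12
(((3 - 1*3)*b(-3))² + O)² = (((3 - 1*3)*4)² - 12)² = (((3 - 3)*4)² - 12)² = ((0*4)² - 12)² = (0² - 12)² = (0 - 12)² = (-12)² = 144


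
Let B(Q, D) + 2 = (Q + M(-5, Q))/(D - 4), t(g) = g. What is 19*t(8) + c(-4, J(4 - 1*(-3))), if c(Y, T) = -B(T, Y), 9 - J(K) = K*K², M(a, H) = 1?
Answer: 899/8 ≈ 112.38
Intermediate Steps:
J(K) = 9 - K³ (J(K) = 9 - K*K² = 9 - K³)
B(Q, D) = -2 + (1 + Q)/(-4 + D) (B(Q, D) = -2 + (Q + 1)/(D - 4) = -2 + (1 + Q)/(-4 + D))
c(Y, T) = -(9 + T - 2*Y)/(-4 + Y)
19*t(8) + c(-4, J(4 - 1*(-3))) = 19*8 + (-9 - (9 - (4 - 1*(-3))³) + 2*(-4))/(-4 - 4) = 152 + (-9 - (9 - (4 + 3)³) - 8)/(-8) = 152 - (-9 - (9 - 1*7³) - 8)/8 = 152 - (-9 - (9 - 1*343) - 8)/8 = 152 - (-9 - (9 - 343) - 8)/8 = 152 - (-9 - 1*(-334) - 8)/8 = 152 - (-9 + 334 - 8)/8 = 152 - ⅛*317 = 152 - 317/8 = 899/8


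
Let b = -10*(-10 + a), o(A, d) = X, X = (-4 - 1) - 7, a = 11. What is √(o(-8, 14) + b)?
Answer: I*√22 ≈ 4.6904*I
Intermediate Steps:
X = -12 (X = -5 - 7 = -12)
o(A, d) = -12
b = -10 (b = -10*(-10 + 11) = -10*1 = -10)
√(o(-8, 14) + b) = √(-12 - 10) = √(-22) = I*√22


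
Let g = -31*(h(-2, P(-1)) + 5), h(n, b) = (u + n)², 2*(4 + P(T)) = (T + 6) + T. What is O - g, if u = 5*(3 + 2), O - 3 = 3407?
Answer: 19964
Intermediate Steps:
O = 3410 (O = 3 + 3407 = 3410)
u = 25 (u = 5*5 = 25)
P(T) = -1 + T (P(T) = -4 + ((T + 6) + T)/2 = -4 + ((6 + T) + T)/2 = -4 + (6 + 2*T)/2 = -4 + (3 + T) = -1 + T)
h(n, b) = (25 + n)²
g = -16554 (g = -31*((25 - 2)² + 5) = -31*(23² + 5) = -31*(529 + 5) = -31*534 = -16554)
O - g = 3410 - 1*(-16554) = 3410 + 16554 = 19964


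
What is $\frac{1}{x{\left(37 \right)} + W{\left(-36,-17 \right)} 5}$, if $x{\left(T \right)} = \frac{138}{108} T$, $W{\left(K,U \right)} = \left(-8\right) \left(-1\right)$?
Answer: $\frac{18}{1571} \approx 0.011458$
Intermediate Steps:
$W{\left(K,U \right)} = 8$
$x{\left(T \right)} = \frac{23 T}{18}$ ($x{\left(T \right)} = 138 \cdot \frac{1}{108} T = \frac{23 T}{18}$)
$\frac{1}{x{\left(37 \right)} + W{\left(-36,-17 \right)} 5} = \frac{1}{\frac{23}{18} \cdot 37 + 8 \cdot 5} = \frac{1}{\frac{851}{18} + 40} = \frac{1}{\frac{1571}{18}} = \frac{18}{1571}$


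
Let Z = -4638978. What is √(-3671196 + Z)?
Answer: I*√8310174 ≈ 2882.7*I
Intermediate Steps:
√(-3671196 + Z) = √(-3671196 - 4638978) = √(-8310174) = I*√8310174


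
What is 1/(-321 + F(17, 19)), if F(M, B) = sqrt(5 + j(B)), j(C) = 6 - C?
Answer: -321/103049 - 2*I*sqrt(2)/103049 ≈ -0.003115 - 2.7447e-5*I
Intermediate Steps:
F(M, B) = sqrt(11 - B) (F(M, B) = sqrt(5 + (6 - B)) = sqrt(11 - B))
1/(-321 + F(17, 19)) = 1/(-321 + sqrt(11 - 1*19)) = 1/(-321 + sqrt(11 - 19)) = 1/(-321 + sqrt(-8)) = 1/(-321 + 2*I*sqrt(2))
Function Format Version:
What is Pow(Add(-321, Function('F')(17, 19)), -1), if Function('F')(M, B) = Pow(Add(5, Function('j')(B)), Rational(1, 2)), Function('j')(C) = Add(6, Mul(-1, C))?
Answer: Add(Rational(-321, 103049), Mul(Rational(-2, 103049), I, Pow(2, Rational(1, 2)))) ≈ Add(-0.0031150, Mul(-2.7447e-5, I))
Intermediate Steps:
Function('F')(M, B) = Pow(Add(11, Mul(-1, B)), Rational(1, 2)) (Function('F')(M, B) = Pow(Add(5, Add(6, Mul(-1, B))), Rational(1, 2)) = Pow(Add(11, Mul(-1, B)), Rational(1, 2)))
Pow(Add(-321, Function('F')(17, 19)), -1) = Pow(Add(-321, Pow(Add(11, Mul(-1, 19)), Rational(1, 2))), -1) = Pow(Add(-321, Pow(Add(11, -19), Rational(1, 2))), -1) = Pow(Add(-321, Pow(-8, Rational(1, 2))), -1) = Pow(Add(-321, Mul(2, I, Pow(2, Rational(1, 2)))), -1)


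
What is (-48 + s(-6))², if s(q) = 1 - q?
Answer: 1681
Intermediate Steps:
(-48 + s(-6))² = (-48 + (1 - 1*(-6)))² = (-48 + (1 + 6))² = (-48 + 7)² = (-41)² = 1681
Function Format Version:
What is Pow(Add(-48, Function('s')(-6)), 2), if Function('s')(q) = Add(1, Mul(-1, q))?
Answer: 1681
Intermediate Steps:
Pow(Add(-48, Function('s')(-6)), 2) = Pow(Add(-48, Add(1, Mul(-1, -6))), 2) = Pow(Add(-48, Add(1, 6)), 2) = Pow(Add(-48, 7), 2) = Pow(-41, 2) = 1681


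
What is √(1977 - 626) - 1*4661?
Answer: -4661 + √1351 ≈ -4624.2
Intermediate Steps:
√(1977 - 626) - 1*4661 = √1351 - 4661 = -4661 + √1351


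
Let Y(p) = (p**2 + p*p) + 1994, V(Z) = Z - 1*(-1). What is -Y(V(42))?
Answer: -5692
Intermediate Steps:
V(Z) = 1 + Z (V(Z) = Z + 1 = 1 + Z)
Y(p) = 1994 + 2*p**2 (Y(p) = (p**2 + p**2) + 1994 = 2*p**2 + 1994 = 1994 + 2*p**2)
-Y(V(42)) = -(1994 + 2*(1 + 42)**2) = -(1994 + 2*43**2) = -(1994 + 2*1849) = -(1994 + 3698) = -1*5692 = -5692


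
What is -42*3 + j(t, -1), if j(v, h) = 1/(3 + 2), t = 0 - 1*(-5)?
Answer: -629/5 ≈ -125.80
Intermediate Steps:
t = 5 (t = 0 + 5 = 5)
j(v, h) = 1/5
-42*3 + j(t, -1) = -42*3 + 1/5 = -126 + 1/5 = -629/5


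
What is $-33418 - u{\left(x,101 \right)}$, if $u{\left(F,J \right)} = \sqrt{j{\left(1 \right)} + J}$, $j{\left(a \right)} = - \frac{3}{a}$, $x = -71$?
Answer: $-33418 - 7 \sqrt{2} \approx -33428.0$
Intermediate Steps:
$u{\left(F,J \right)} = \sqrt{-3 + J}$ ($u{\left(F,J \right)} = \sqrt{- \frac{3}{1} + J} = \sqrt{\left(-3\right) 1 + J} = \sqrt{-3 + J}$)
$-33418 - u{\left(x,101 \right)} = -33418 - \sqrt{-3 + 101} = -33418 - \sqrt{98} = -33418 - 7 \sqrt{2}$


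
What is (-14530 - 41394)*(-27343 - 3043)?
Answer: 1699306664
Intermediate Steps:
(-14530 - 41394)*(-27343 - 3043) = -55924*(-30386) = 1699306664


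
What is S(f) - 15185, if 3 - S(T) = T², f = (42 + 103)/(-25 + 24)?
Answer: -36207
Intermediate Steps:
f = -145 (f = 145/(-1) = 145*(-1) = -145)
S(T) = 3 - T²
S(f) - 15185 = (3 - 1*(-145)²) - 15185 = (3 - 1*21025) - 15185 = (3 - 21025) - 15185 = -21022 - 15185 = -36207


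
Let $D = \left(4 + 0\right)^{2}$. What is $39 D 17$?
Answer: $10608$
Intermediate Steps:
$D = 16$ ($D = 4^{2} = 16$)
$39 D 17 = 39 \cdot 16 \cdot 17 = 624 \cdot 17 = 10608$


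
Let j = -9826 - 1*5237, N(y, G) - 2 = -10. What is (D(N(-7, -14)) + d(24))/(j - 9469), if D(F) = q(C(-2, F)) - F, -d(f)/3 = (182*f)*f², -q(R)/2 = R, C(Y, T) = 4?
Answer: 1886976/6133 ≈ 307.68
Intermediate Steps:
N(y, G) = -8 (N(y, G) = 2 - 10 = -8)
q(R) = -2*R
d(f) = -546*f³ (d(f) = -3*182*f*f² = -546*f³)
D(F) = -8 - F (D(F) = -2*4 - F = -8 - F)
j = -15063 (j = -9826 - 5237 = -15063)
(D(N(-7, -14)) + d(24))/(j - 9469) = ((-8 - 1*(-8)) - 546*24³)/(-15063 - 9469) = ((-8 + 8) - 546*13824)/(-24532) = (0 - 7547904)*(-1/24532) = -7547904*(-1/24532) = 1886976/6133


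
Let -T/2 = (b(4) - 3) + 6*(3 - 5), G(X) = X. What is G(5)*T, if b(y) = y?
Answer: 110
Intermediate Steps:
T = 22 (T = -2*((4 - 3) + 6*(3 - 5)) = -2*(1 + 6*(-2)) = -2*(1 - 12) = -2*(-11) = 22)
G(5)*T = 5*22 = 110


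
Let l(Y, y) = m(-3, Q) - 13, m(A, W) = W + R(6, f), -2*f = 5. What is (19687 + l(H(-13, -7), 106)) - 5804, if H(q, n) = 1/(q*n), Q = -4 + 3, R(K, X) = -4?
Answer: 13865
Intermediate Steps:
f = -5/2 (f = -½*5 = -5/2 ≈ -2.5000)
Q = -1
H(q, n) = 1/(n*q)
m(A, W) = -4 + W (m(A, W) = W - 4 = -4 + W)
l(Y, y) = -18 (l(Y, y) = (-4 - 1) - 13 = -5 - 13 = -18)
(19687 + l(H(-13, -7), 106)) - 5804 = (19687 - 18) - 5804 = 19669 - 5804 = 13865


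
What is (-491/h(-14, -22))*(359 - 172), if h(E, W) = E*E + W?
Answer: -91817/174 ≈ -527.68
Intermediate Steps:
h(E, W) = W + E² (h(E, W) = E² + W = W + E²)
(-491/h(-14, -22))*(359 - 172) = (-491/(-22 + (-14)²))*(359 - 172) = -491/(-22 + 196)*187 = -491/174*187 = -91817/174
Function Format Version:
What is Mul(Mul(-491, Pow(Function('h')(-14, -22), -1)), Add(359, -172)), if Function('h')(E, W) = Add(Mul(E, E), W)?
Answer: Rational(-91817, 174) ≈ -527.68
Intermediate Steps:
Function('h')(E, W) = Add(W, Pow(E, 2)) (Function('h')(E, W) = Add(Pow(E, 2), W) = Add(W, Pow(E, 2)))
Mul(Mul(-491, Pow(Function('h')(-14, -22), -1)), Add(359, -172)) = Mul(Mul(-491, Pow(Add(-22, Pow(-14, 2)), -1)), Add(359, -172)) = Mul(Mul(-491, Pow(Add(-22, 196), -1)), 187) = Mul(Mul(-491, Pow(174, -1)), 187) = Mul(Mul(-491, Rational(1, 174)), 187) = Mul(Rational(-491, 174), 187) = Rational(-91817, 174)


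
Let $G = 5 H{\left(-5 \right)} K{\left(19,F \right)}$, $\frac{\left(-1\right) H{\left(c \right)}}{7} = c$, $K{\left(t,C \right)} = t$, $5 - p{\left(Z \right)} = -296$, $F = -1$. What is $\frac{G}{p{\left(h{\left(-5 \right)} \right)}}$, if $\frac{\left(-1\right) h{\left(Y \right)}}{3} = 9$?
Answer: $\frac{475}{43} \approx 11.047$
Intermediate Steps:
$h{\left(Y \right)} = -27$ ($h{\left(Y \right)} = \left(-3\right) 9 = -27$)
$p{\left(Z \right)} = 301$ ($p{\left(Z \right)} = 5 - -296 = 5 + 296 = 301$)
$H{\left(c \right)} = - 7 c$
$G = 3325$ ($G = 5 \left(\left(-7\right) \left(-5\right)\right) 19 = 5 \cdot 35 \cdot 19 = 175 \cdot 19 = 3325$)
$\frac{G}{p{\left(h{\left(-5 \right)} \right)}} = \frac{3325}{301} = 3325 \cdot \frac{1}{301} = \frac{475}{43}$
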